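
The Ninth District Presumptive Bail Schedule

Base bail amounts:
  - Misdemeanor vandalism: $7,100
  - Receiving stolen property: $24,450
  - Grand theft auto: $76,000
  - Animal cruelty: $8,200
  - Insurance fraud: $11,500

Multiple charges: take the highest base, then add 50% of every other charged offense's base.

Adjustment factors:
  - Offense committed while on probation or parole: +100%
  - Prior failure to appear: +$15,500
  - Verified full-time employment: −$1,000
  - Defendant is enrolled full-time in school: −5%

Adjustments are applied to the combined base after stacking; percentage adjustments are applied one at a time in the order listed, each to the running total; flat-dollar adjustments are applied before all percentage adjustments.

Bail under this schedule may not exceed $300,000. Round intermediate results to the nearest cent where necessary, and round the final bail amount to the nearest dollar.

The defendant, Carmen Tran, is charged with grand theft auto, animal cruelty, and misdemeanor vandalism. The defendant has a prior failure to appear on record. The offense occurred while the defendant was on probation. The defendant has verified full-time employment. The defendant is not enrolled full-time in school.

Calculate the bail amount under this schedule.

$196,300

Base amounts from the schedule: grand theft auto $76,000; animal cruelty $8,200; misdemeanor vandalism $7,100.
Stacking rule: highest base plus 50% of each additional charge. Highest is grand theft auto at $76,000. Additional: $8,200 × 50% = $4,100; $7,100 × 50% = $3,550. Combined base = $76,000 + $7,650 = $83,650.
Prior failure to appear (+$15,500 flat): $83,650 + $15,500 = $99,150.
Verified full-time employment (−$1,000 flat): $99,150 − $1,000 = $98,150.
Offense committed while on probation or parole (+100%): $98,150 × 2 = $196,300.
$196,300 is within the $300,000 maximum.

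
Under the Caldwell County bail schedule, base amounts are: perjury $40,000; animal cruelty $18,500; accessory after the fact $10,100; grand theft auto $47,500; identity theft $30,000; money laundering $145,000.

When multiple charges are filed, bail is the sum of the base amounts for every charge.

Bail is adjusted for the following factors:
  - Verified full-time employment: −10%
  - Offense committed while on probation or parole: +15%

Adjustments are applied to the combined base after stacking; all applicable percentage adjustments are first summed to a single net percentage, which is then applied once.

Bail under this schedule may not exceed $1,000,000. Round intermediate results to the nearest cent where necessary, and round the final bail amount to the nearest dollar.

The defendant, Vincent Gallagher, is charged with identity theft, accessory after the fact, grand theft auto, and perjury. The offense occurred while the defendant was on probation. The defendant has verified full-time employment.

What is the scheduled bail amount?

Base amounts from the schedule: identity theft $30,000; accessory after the fact $10,100; grand theft auto $47,500; perjury $40,000.
Stacking rule: sum of all bases. $30,000 + $10,100 + $47,500 + $40,000 = $127,600.
Net percentage adjustment: −10% +15% = +5%. $127,600 × 1.05 = $133,980.
$133,980 is within the $1,000,000 maximum.

$133,980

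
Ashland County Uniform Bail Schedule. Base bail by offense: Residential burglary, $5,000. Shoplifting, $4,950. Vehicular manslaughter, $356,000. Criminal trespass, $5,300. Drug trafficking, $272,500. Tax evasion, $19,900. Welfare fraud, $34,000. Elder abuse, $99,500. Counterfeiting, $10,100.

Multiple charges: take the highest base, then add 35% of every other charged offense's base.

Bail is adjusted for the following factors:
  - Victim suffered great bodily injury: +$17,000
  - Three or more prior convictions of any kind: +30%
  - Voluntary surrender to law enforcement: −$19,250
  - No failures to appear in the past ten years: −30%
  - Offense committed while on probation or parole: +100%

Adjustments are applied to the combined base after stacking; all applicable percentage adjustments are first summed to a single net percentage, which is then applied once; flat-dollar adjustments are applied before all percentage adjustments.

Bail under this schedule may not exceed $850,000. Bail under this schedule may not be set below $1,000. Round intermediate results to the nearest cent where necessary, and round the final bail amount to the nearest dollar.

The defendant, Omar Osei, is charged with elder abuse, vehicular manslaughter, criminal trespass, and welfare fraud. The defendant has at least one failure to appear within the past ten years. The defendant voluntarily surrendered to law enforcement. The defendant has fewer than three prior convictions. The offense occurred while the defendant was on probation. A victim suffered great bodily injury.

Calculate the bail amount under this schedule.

Base amounts from the schedule: elder abuse $99,500; vehicular manslaughter $356,000; criminal trespass $5,300; welfare fraud $34,000.
Stacking rule: highest base plus 35% of each additional charge. Highest is vehicular manslaughter at $356,000. Additional: $99,500 × 35% = $34,825; $5,300 × 35% = $1,855; $34,000 × 35% = $11,900. Combined base = $356,000 + $48,580 = $404,580.
Victim suffered great bodily injury (+$17,000 flat): $404,580 + $17,000 = $421,580.
Voluntary surrender to law enforcement (−$19,250 flat): $421,580 − $19,250 = $402,330.
Offense committed while on probation or parole (+100%): $402,330 × 2 = $804,660.
$804,660 is within the $850,000 maximum.
$804,660 is at or above the $1,000 minimum.

$804,660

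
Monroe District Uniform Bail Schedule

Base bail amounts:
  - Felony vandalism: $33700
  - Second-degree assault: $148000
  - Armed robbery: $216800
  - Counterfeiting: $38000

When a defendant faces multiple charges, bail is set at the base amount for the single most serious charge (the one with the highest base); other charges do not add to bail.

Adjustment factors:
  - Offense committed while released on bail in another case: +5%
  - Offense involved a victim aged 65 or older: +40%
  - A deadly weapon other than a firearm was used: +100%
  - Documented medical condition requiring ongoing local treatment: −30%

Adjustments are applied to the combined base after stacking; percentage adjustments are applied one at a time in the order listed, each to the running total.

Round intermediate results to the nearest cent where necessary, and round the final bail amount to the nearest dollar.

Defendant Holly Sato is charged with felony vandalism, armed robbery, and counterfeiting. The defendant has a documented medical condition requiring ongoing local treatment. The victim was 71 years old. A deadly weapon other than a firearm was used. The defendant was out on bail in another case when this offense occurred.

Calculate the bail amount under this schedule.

$446174

Base amounts from the schedule: felony vandalism $33700; armed robbery $216800; counterfeiting $38000.
Stacking rule: use the highest base only. Highest is armed robbery at $216800. Combined base = $216800.
Offense committed while released on bail in another case (+5%): $216800 × 1.05 = $227640.
Offense involved a victim aged 65 or older (+40%): $227640 × 1.4 = $318696.
A deadly weapon other than a firearm was used (+100%): $318696 × 2 = $637392.
Documented medical condition requiring ongoing local treatment (−30%): $637392 × 0.7 = $446174.40.
Rounded to the nearest dollar: $446174.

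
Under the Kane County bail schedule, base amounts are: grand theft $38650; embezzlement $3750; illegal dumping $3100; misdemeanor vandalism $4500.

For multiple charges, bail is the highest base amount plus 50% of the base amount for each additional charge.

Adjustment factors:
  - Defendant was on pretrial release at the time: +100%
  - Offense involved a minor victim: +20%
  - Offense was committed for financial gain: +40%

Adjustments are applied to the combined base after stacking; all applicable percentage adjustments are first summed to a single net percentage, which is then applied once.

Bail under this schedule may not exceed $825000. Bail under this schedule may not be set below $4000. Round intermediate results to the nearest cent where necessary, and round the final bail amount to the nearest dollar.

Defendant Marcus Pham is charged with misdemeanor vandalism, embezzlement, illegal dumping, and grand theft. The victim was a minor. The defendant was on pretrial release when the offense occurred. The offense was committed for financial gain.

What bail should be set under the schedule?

$115245

Base amounts from the schedule: misdemeanor vandalism $4500; embezzlement $3750; illegal dumping $3100; grand theft $38650.
Stacking rule: highest base plus 50% of each additional charge. Highest is grand theft at $38650. Additional: $4500 × 50% = $2250; $3750 × 50% = $1875; $3100 × 50% = $1550. Combined base = $38650 + $5675 = $44325.
Net percentage adjustment: +100% +20% +40% = +160%. $44325 × 2.6 = $115245.
$115245 is within the $825000 maximum.
$115245 is at or above the $4000 minimum.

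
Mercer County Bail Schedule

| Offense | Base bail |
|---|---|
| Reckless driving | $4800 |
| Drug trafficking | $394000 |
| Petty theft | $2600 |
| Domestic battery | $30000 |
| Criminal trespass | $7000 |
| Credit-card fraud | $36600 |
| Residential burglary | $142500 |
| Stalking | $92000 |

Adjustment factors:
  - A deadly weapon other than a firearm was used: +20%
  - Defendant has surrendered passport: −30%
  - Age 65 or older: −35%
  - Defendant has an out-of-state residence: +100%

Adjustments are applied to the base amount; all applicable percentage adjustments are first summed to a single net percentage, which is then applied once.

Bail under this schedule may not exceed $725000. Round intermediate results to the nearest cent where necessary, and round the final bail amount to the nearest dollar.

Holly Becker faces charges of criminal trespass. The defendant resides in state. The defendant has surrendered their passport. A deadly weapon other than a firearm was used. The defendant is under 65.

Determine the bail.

$6300

Base amounts from the schedule: criminal trespass $7000.
Single charge. Combined base = $7000.
Net percentage adjustment: +20% −30% = −10%. $7000 × 0.9 = $6300.
$6300 is within the $725000 maximum.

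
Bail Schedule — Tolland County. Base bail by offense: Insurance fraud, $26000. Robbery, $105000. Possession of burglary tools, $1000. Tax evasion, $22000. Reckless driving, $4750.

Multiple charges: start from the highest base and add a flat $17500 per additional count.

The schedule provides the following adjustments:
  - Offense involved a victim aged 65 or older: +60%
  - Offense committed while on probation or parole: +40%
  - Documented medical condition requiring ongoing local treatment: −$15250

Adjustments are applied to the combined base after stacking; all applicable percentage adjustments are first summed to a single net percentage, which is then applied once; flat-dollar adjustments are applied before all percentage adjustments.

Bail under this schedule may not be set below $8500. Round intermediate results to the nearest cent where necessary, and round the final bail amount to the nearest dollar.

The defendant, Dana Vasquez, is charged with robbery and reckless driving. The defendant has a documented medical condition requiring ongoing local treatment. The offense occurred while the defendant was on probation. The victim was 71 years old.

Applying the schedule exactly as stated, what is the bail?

$214500

Base amounts from the schedule: robbery $105000; reckless driving $4750.
Stacking rule: highest base plus $17500 per additional charge. Highest is robbery at $105000; 1 additional charge → +$17500. Combined base = $122500.
Documented medical condition requiring ongoing local treatment (−$15250 flat): $122500 − $15250 = $107250.
Net percentage adjustment: +60% +40% = +100%. $107250 × 2 = $214500.
$214500 is at or above the $8500 minimum.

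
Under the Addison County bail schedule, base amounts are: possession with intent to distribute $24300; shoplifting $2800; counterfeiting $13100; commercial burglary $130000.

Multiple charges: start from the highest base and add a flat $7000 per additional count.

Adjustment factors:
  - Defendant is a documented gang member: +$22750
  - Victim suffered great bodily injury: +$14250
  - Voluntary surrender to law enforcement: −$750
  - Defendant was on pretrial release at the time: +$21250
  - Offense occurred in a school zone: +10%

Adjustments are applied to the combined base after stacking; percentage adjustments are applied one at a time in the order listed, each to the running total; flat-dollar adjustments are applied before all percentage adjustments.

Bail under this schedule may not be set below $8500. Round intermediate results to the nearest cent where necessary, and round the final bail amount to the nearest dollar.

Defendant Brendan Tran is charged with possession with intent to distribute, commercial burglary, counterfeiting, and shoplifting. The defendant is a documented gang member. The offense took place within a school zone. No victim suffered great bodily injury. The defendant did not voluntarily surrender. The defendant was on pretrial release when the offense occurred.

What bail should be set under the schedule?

$214500

Base amounts from the schedule: possession with intent to distribute $24300; commercial burglary $130000; counterfeiting $13100; shoplifting $2800.
Stacking rule: highest base plus $7000 per additional charge. Highest is commercial burglary at $130000; 3 additional charges → +$21000. Combined base = $151000.
Defendant is a documented gang member (+$22750 flat): $151000 + $22750 = $173750.
Defendant was on pretrial release at the time (+$21250 flat): $173750 + $21250 = $195000.
Offense occurred in a school zone (+10%): $195000 × 1.1 = $214500.
$214500 is at or above the $8500 minimum.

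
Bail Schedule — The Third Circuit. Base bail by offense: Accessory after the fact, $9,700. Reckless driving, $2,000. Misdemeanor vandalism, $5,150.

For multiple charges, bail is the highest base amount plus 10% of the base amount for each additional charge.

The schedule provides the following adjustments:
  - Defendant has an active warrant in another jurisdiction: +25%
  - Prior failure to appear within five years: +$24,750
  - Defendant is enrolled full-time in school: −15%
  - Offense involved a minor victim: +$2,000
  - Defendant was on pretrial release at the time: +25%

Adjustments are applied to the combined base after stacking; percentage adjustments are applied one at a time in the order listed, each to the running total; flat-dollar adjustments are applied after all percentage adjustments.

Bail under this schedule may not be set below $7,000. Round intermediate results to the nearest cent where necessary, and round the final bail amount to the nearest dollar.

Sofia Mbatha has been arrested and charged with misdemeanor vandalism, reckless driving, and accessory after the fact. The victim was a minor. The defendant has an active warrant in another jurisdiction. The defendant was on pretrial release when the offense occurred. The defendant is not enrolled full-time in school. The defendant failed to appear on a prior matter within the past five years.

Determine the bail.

$43,023

Base amounts from the schedule: misdemeanor vandalism $5,150; reckless driving $2,000; accessory after the fact $9,700.
Stacking rule: highest base plus 10% of each additional charge. Highest is accessory after the fact at $9,700. Additional: $5,150 × 10% = $515; $2,000 × 10% = $200. Combined base = $9,700 + $715 = $10,415.
Defendant has an active warrant in another jurisdiction (+25%): $10,415 × 1.25 = $13,018.75.
Defendant was on pretrial release at the time (+25%): $13,018.75 × 1.25 = $16,273.44.
Prior failure to appear within five years (+$24,750 flat): $16,273.44 + $24,750 = $41,023.44.
Offense involved a minor victim (+$2,000 flat): $41,023.44 + $2,000 = $43,023.44.
$43,023.44 is at or above the $7,000 minimum.
Rounded to the nearest dollar: $43,023.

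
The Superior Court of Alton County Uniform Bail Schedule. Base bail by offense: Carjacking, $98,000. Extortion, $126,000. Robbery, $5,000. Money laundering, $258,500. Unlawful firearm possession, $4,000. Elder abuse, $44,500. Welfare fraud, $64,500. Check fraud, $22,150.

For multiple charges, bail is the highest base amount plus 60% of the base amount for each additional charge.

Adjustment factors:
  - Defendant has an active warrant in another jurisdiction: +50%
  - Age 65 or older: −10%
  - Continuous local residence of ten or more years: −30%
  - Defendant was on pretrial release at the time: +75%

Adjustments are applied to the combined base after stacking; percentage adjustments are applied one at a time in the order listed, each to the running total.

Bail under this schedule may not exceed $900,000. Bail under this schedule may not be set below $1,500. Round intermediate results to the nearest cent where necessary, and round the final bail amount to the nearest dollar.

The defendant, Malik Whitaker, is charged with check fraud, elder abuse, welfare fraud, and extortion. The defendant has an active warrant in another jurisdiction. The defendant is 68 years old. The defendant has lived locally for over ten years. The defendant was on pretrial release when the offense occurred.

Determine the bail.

$338,506

Base amounts from the schedule: check fraud $22,150; elder abuse $44,500; welfare fraud $64,500; extortion $126,000.
Stacking rule: highest base plus 60% of each additional charge. Highest is extortion at $126,000. Additional: $22,150 × 60% = $13,290; $44,500 × 60% = $26,700; $64,500 × 60% = $38,700. Combined base = $126,000 + $78,690 = $204,690.
Defendant has an active warrant in another jurisdiction (+50%): $204,690 × 1.5 = $307,035.
Age 65 or older (−10%): $307,035 × 0.9 = $276,331.50.
Continuous local residence of ten or more years (−30%): $276,331.50 × 0.7 = $193,432.05.
Defendant was on pretrial release at the time (+75%): $193,432.05 × 1.75 = $338,506.09.
$338,506.09 is within the $900,000 maximum.
$338,506.09 is at or above the $1,500 minimum.
Rounded to the nearest dollar: $338,506.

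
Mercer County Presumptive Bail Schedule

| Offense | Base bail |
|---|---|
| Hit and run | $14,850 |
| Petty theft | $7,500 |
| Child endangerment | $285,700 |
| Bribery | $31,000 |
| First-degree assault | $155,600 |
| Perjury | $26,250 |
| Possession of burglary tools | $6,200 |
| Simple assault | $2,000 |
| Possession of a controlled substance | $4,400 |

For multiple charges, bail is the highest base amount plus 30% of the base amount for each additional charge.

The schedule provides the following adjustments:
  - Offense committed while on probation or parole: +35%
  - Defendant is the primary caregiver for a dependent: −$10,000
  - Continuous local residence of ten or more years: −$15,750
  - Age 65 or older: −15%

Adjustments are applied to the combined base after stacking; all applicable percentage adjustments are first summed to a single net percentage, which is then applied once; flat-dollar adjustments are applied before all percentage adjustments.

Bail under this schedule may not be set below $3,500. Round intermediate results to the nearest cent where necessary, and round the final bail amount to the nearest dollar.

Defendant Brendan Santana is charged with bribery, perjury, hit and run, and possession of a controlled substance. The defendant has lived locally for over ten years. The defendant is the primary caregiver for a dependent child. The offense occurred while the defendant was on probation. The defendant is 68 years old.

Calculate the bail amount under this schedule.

Base amounts from the schedule: bribery $31,000; perjury $26,250; hit and run $14,850; possession of a controlled substance $4,400.
Stacking rule: highest base plus 30% of each additional charge. Highest is bribery at $31,000. Additional: $26,250 × 30% = $7,875; $14,850 × 30% = $4,455; $4,400 × 30% = $1,320. Combined base = $31,000 + $13,650 = $44,650.
Defendant is the primary caregiver for a dependent (−$10,000 flat): $44,650 − $10,000 = $34,650.
Continuous local residence of ten or more years (−$15,750 flat): $34,650 − $15,750 = $18,900.
Net percentage adjustment: +35% −15% = +20%. $18,900 × 1.2 = $22,680.
$22,680 is at or above the $3,500 minimum.

$22,680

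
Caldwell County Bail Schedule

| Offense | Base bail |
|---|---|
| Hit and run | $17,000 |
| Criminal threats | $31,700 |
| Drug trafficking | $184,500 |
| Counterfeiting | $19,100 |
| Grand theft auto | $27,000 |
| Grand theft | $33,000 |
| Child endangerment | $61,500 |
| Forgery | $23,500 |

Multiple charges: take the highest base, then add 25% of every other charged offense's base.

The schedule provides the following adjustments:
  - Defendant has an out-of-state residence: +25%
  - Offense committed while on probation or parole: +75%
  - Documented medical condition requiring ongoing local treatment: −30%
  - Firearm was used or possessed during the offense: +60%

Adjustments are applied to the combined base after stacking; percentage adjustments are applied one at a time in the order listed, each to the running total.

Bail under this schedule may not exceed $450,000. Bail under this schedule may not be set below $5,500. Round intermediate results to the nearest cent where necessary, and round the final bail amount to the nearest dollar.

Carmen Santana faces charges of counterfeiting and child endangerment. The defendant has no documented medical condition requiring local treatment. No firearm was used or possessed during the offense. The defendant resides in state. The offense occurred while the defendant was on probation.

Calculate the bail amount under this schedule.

Base amounts from the schedule: counterfeiting $19,100; child endangerment $61,500.
Stacking rule: highest base plus 25% of each additional charge. Highest is child endangerment at $61,500. Additional: $19,100 × 25% = $4,775. Combined base = $61,500 + $4,775 = $66,275.
Offense committed while on probation or parole (+75%): $66,275 × 1.75 = $115,981.25.
$115,981.25 is within the $450,000 maximum.
$115,981.25 is at or above the $5,500 minimum.
Rounded to the nearest dollar: $115,981.

$115,981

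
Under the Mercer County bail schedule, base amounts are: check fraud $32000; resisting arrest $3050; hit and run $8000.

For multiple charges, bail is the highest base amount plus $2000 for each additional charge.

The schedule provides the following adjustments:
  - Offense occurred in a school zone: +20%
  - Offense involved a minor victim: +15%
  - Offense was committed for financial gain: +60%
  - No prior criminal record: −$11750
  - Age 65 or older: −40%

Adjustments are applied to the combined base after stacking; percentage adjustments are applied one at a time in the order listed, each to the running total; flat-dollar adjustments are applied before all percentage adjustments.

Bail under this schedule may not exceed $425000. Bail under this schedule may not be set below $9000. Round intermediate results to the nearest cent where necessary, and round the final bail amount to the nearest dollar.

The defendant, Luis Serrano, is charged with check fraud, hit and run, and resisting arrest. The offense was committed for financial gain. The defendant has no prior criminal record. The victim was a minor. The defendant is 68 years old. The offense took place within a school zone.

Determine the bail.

$32126

Base amounts from the schedule: check fraud $32000; hit and run $8000; resisting arrest $3050.
Stacking rule: highest base plus $2000 per additional charge. Highest is check fraud at $32000; 2 additional charges → +$4000. Combined base = $36000.
No prior criminal record (−$11750 flat): $36000 − $11750 = $24250.
Offense occurred in a school zone (+20%): $24250 × 1.2 = $29100.
Offense involved a minor victim (+15%): $29100 × 1.15 = $33465.
Offense was committed for financial gain (+60%): $33465 × 1.6 = $53544.
Age 65 or older (−40%): $53544 × 0.6 = $32126.40.
$32126.40 is within the $425000 maximum.
$32126.40 is at or above the $9000 minimum.
Rounded to the nearest dollar: $32126.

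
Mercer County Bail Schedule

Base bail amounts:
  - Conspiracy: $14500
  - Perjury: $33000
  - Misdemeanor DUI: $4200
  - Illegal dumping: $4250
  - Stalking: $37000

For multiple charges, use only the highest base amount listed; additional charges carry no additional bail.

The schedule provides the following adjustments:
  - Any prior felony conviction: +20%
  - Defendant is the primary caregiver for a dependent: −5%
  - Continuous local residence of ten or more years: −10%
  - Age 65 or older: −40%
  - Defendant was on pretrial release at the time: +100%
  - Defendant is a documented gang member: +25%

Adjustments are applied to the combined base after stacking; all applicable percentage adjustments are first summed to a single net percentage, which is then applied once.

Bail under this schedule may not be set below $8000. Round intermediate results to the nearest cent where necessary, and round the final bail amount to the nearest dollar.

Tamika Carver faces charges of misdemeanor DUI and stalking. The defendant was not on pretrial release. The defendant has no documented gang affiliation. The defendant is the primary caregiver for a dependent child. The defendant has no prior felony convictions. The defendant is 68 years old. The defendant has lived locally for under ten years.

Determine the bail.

$20350

Base amounts from the schedule: misdemeanor DUI $4200; stalking $37000.
Stacking rule: use the highest base only. Highest is stalking at $37000. Combined base = $37000.
Net percentage adjustment: −5% −40% = −45%. $37000 × 0.55 = $20350.
$20350 is at or above the $8000 minimum.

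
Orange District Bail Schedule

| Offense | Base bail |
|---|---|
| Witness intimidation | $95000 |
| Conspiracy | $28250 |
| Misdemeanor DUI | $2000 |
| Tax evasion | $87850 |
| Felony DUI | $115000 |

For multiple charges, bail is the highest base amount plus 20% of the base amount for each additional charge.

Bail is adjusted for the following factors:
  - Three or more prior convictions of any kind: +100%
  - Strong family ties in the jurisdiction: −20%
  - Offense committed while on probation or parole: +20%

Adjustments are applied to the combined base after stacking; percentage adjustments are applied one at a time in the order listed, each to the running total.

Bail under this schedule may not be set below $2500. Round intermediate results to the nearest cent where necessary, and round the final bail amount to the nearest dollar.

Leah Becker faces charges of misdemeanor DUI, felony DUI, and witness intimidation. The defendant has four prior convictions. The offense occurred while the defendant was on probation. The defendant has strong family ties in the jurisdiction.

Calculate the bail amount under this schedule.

$258048

Base amounts from the schedule: misdemeanor DUI $2000; felony DUI $115000; witness intimidation $95000.
Stacking rule: highest base plus 20% of each additional charge. Highest is felony DUI at $115000. Additional: $2000 × 20% = $400; $95000 × 20% = $19000. Combined base = $115000 + $19400 = $134400.
Three or more prior convictions of any kind (+100%): $134400 × 2 = $268800.
Strong family ties in the jurisdiction (−20%): $268800 × 0.8 = $215040.
Offense committed while on probation or parole (+20%): $215040 × 1.2 = $258048.
$258048 is at or above the $2500 minimum.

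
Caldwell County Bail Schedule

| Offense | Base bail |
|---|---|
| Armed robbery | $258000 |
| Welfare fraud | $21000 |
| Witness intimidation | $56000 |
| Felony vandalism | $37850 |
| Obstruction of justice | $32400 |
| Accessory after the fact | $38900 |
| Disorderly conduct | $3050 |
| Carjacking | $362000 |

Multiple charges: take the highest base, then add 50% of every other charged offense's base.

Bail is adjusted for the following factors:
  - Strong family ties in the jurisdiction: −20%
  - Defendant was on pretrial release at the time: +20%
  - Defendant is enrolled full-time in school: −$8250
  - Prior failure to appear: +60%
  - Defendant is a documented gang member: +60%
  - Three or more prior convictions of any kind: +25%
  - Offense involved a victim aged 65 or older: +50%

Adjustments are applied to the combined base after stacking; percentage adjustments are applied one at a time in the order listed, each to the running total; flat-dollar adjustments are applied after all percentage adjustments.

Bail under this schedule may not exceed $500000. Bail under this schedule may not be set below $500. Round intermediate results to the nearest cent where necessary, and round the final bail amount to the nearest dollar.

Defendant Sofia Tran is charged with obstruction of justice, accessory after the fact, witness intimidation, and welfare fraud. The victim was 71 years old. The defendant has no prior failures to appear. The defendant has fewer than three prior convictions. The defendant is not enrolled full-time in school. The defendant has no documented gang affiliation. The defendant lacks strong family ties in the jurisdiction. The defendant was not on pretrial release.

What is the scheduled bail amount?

$153225

Base amounts from the schedule: obstruction of justice $32400; accessory after the fact $38900; witness intimidation $56000; welfare fraud $21000.
Stacking rule: highest base plus 50% of each additional charge. Highest is witness intimidation at $56000. Additional: $32400 × 50% = $16200; $38900 × 50% = $19450; $21000 × 50% = $10500. Combined base = $56000 + $46150 = $102150.
Offense involved a victim aged 65 or older (+50%): $102150 × 1.5 = $153225.
$153225 is within the $500000 maximum.
$153225 is at or above the $500 minimum.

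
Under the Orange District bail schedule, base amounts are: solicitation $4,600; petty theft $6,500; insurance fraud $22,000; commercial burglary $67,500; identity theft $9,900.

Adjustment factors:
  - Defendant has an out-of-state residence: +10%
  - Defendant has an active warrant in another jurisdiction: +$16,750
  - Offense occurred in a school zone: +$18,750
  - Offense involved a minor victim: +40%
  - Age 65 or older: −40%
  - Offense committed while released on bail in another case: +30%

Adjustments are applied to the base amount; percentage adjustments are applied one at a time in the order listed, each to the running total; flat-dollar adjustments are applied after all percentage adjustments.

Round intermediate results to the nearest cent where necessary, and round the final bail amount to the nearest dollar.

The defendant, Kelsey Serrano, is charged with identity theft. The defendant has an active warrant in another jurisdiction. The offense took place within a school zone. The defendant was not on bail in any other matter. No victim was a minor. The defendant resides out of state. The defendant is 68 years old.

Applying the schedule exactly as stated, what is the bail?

$42,034

Base amounts from the schedule: identity theft $9,900.
Single charge. Combined base = $9,900.
Defendant has an out-of-state residence (+10%): $9,900 × 1.1 = $10,890.
Age 65 or older (−40%): $10,890 × 0.6 = $6,534.
Defendant has an active warrant in another jurisdiction (+$16,750 flat): $6,534 + $16,750 = $23,284.
Offense occurred in a school zone (+$18,750 flat): $23,284 + $18,750 = $42,034.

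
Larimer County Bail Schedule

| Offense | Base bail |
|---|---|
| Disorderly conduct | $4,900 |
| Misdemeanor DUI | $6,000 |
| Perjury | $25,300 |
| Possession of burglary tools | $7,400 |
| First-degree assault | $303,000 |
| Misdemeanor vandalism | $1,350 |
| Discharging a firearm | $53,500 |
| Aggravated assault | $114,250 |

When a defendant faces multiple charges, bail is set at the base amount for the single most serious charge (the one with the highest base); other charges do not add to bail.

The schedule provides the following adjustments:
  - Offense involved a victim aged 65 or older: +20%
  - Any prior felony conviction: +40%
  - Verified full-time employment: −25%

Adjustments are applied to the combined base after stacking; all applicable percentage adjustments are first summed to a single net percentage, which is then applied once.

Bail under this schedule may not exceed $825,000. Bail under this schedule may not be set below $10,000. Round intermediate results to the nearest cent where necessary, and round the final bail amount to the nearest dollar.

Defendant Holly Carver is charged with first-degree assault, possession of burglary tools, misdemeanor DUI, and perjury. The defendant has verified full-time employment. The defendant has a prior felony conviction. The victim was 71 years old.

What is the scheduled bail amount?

$409,050

Base amounts from the schedule: first-degree assault $303,000; possession of burglary tools $7,400; misdemeanor DUI $6,000; perjury $25,300.
Stacking rule: use the highest base only. Highest is first-degree assault at $303,000. Combined base = $303,000.
Net percentage adjustment: +20% +40% −25% = +35%. $303,000 × 1.35 = $409,050.
$409,050 is within the $825,000 maximum.
$409,050 is at or above the $10,000 minimum.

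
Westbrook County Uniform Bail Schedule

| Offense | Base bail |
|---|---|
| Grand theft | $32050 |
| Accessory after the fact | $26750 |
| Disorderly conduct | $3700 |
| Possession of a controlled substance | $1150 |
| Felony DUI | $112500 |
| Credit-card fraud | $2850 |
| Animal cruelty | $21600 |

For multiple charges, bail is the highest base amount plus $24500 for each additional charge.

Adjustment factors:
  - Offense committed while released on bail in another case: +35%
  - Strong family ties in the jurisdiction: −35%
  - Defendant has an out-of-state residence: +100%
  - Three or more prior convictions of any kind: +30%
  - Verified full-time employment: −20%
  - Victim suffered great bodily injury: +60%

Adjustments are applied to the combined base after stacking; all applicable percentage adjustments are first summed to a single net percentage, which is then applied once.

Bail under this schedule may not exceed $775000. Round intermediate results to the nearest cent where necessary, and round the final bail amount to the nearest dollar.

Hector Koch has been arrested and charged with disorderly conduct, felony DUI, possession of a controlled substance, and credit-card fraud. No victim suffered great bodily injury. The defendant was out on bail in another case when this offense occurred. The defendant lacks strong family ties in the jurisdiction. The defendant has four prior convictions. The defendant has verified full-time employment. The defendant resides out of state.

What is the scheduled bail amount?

Base amounts from the schedule: disorderly conduct $3700; felony DUI $112500; possession of a controlled substance $1150; credit-card fraud $2850.
Stacking rule: highest base plus $24500 per additional charge. Highest is felony DUI at $112500; 3 additional charges → +$73500. Combined base = $186000.
Net percentage adjustment: +35% +100% +30% −20% = +145%. $186000 × 2.45 = $455700.
$455700 is within the $775000 maximum.

$455700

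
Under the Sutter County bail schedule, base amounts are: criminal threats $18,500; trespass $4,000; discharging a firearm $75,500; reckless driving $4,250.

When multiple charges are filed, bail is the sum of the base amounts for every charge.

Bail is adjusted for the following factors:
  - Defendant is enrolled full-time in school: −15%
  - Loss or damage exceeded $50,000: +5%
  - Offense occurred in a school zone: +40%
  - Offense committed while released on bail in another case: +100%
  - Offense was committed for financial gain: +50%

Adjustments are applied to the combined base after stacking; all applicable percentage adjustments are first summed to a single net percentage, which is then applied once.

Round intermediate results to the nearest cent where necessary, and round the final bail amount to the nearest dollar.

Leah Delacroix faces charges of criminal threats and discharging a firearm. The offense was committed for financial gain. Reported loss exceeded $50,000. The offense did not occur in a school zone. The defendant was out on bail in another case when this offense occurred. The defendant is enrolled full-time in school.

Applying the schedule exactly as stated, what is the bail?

$225,600

Base amounts from the schedule: criminal threats $18,500; discharging a firearm $75,500.
Stacking rule: sum of all bases. $18,500 + $75,500 = $94,000.
Net percentage adjustment: −15% +5% +100% +50% = +140%. $94,000 × 2.4 = $225,600.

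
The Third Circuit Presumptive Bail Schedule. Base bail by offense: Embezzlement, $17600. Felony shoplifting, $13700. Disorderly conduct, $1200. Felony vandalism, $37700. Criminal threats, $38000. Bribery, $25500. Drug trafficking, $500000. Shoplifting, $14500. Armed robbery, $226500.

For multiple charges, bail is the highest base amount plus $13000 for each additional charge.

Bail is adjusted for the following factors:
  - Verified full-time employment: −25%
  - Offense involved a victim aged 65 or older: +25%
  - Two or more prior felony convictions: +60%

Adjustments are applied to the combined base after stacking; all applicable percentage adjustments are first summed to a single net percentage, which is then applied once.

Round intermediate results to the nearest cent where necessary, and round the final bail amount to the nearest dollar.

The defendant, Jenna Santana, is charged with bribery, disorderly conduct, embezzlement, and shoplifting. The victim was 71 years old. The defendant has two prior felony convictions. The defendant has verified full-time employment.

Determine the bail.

$103200

Base amounts from the schedule: bribery $25500; disorderly conduct $1200; embezzlement $17600; shoplifting $14500.
Stacking rule: highest base plus $13000 per additional charge. Highest is bribery at $25500; 3 additional charges → +$39000. Combined base = $64500.
Net percentage adjustment: −25% +25% +60% = +60%. $64500 × 1.6 = $103200.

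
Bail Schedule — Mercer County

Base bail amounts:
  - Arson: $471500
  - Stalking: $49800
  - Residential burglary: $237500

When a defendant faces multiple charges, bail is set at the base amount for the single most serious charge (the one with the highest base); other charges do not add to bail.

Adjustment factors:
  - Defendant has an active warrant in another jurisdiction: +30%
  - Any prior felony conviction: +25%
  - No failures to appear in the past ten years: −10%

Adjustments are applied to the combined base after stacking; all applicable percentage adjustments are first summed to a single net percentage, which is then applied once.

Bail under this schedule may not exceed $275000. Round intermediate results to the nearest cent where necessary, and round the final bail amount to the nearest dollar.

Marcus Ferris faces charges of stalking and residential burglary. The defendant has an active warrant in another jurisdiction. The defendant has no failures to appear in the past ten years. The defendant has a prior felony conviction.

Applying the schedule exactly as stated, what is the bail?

$275000

Base amounts from the schedule: stalking $49800; residential burglary $237500.
Stacking rule: use the highest base only. Highest is residential burglary at $237500. Combined base = $237500.
Net percentage adjustment: +30% +25% −10% = +45%. $237500 × 1.45 = $344375.
Result $344375 exceeds the maximum of $275000; bail is capped at $275000.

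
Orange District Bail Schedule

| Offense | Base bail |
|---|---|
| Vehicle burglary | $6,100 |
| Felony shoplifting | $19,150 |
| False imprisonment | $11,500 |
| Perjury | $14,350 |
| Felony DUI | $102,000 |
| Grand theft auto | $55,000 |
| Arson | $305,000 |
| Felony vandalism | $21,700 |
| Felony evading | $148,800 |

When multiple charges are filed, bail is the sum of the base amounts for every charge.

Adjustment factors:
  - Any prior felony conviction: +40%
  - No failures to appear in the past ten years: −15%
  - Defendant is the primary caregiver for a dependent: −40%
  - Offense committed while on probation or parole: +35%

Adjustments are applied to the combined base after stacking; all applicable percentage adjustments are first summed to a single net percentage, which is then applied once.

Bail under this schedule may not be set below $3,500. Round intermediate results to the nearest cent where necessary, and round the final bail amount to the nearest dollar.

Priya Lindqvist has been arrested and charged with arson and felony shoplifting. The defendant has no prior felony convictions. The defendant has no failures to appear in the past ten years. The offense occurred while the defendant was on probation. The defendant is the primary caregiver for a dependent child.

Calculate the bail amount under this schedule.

$259,320

Base amounts from the schedule: arson $305,000; felony shoplifting $19,150.
Stacking rule: sum of all bases. $305,000 + $19,150 = $324,150.
Net percentage adjustment: −15% −40% +35% = −20%. $324,150 × 0.8 = $259,320.
$259,320 is at or above the $3,500 minimum.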